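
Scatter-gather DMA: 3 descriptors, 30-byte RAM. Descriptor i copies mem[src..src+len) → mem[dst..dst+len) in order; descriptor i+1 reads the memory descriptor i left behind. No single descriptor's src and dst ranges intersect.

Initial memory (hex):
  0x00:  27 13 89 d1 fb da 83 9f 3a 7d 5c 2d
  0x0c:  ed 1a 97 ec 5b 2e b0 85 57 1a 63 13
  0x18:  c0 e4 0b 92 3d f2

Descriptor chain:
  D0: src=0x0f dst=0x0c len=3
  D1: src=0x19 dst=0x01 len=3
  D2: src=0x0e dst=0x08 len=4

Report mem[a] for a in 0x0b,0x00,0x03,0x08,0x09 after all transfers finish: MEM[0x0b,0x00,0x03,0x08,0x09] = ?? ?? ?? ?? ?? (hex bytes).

MEM[0x0b,0x00,0x03,0x08,0x09] = 2e 27 92 2e ec

  after D0: wrote 3B at 0x0c = ec5b2e
  after D1: wrote 3B at 0x01 = e40b92
  after D2: wrote 4B at 0x08 = 2eec5b2e
query mem[0x0b]=0x2e, mem[0x00]=0x27, mem[0x03]=0x92, mem[0x08]=0x2e, mem[0x09]=0xec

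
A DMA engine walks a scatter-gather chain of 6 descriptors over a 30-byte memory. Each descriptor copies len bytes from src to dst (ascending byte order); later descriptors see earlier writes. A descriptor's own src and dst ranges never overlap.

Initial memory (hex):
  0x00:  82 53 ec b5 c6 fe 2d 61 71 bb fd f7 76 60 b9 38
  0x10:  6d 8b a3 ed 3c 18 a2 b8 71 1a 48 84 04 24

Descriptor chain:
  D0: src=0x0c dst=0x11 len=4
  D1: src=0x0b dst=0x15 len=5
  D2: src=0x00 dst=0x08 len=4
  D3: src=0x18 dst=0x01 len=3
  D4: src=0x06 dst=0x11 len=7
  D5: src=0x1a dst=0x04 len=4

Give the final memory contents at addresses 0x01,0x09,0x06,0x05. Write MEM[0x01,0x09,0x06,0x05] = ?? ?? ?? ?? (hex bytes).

MEM[0x01,0x09,0x06,0x05] = b9 53 04 84

[0] 0x0c->0x11 len=4 : 76 60 b9 38
[1] 0x0b->0x15 len=5 : f7 76 60 b9 38
[2] 0x00->0x08 len=4 : 82 53 ec b5
[3] 0x18->0x01 len=3 : b9 38 48
[4] 0x06->0x11 len=7 : 2d 61 82 53 ec b5 76
[5] 0x1a->0x04 len=4 : 48 84 04 24
query mem[0x01]=0xb9, mem[0x09]=0x53, mem[0x06]=0x04, mem[0x05]=0x84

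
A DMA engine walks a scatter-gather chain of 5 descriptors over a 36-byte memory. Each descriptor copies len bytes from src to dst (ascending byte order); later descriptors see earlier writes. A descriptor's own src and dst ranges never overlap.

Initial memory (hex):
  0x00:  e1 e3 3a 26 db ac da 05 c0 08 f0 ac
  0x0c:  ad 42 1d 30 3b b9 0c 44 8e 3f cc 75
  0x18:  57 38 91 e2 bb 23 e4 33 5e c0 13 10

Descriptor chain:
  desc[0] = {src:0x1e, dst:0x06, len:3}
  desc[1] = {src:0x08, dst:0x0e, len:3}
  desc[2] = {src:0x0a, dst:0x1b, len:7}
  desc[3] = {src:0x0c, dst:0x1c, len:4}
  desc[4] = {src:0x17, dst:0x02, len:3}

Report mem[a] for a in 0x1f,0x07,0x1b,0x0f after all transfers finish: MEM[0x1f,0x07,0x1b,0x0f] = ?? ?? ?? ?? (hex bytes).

#0 dst[0x06+3] := {0xe4,0x33,0x5e}
#1 dst[0x0e+3] := {0x5e,0x08,0xf0}
#2 dst[0x1b+7] := {0xf0,0xac,0xad,0x42,0x5e,0x08,0xf0}
#3 dst[0x1c+4] := {0xad,0x42,0x5e,0x08}
#4 dst[0x02+3] := {0x75,0x57,0x38}
query mem[0x1f]=0x08, mem[0x07]=0x33, mem[0x1b]=0xf0, mem[0x0f]=0x08

MEM[0x1f,0x07,0x1b,0x0f] = 08 33 f0 08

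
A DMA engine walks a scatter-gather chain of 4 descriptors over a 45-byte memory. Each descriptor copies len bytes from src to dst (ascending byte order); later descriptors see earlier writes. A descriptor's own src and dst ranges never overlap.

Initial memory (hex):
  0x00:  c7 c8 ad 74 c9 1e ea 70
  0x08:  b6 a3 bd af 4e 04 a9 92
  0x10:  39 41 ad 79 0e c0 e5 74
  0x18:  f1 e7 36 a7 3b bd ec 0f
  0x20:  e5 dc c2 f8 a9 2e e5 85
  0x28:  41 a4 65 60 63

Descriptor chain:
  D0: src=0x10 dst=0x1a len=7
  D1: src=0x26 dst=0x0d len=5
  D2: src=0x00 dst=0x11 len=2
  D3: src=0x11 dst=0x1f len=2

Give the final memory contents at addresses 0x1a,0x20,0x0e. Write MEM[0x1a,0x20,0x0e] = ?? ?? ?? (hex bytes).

MEM[0x1a,0x20,0x0e] = 39 c8 85

#0 dst[0x1a+7] := {0x39,0x41,0xad,0x79,0x0e,0xc0,0xe5}
#1 dst[0x0d+5] := {0xe5,0x85,0x41,0xa4,0x65}
#2 dst[0x11+2] := {0xc7,0xc8}
#3 dst[0x1f+2] := {0xc7,0xc8}
query mem[0x1a]=0x39, mem[0x20]=0xc8, mem[0x0e]=0x85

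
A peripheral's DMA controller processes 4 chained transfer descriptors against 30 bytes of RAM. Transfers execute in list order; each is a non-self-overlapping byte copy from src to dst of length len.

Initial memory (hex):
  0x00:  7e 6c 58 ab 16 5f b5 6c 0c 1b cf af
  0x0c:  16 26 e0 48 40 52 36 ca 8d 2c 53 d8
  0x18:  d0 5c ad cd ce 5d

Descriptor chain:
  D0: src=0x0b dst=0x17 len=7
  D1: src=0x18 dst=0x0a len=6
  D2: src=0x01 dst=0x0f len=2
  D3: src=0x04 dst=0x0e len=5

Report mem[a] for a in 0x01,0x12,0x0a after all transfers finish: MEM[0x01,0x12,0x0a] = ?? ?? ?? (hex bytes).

D0: mem[0x17..0x1d] <- [af 16 26 e0 48 40 52]
D1: mem[0x0a..0x0f] <- [16 26 e0 48 40 52]
D2: mem[0x0f..0x10] <- [6c 58]
D3: mem[0x0e..0x12] <- [16 5f b5 6c 0c]
query mem[0x01]=0x6c, mem[0x12]=0x0c, mem[0x0a]=0x16

MEM[0x01,0x12,0x0a] = 6c 0c 16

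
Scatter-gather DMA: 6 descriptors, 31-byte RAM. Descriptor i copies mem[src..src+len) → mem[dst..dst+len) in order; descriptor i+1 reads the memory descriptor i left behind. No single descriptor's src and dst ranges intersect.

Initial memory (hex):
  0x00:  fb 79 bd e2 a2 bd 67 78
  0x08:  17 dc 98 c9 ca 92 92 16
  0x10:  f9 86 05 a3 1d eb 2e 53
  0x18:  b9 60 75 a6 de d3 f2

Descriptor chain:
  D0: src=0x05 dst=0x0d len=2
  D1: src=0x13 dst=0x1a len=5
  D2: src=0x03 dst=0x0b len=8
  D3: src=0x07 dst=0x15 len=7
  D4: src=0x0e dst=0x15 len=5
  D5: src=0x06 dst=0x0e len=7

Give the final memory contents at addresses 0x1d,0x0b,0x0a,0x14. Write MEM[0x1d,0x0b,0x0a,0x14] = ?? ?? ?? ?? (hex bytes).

[0] 0x05->0x0d len=2 : bd 67
[1] 0x13->0x1a len=5 : a3 1d eb 2e 53
[2] 0x03->0x0b len=8 : e2 a2 bd 67 78 17 dc 98
[3] 0x07->0x15 len=7 : 78 17 dc 98 e2 a2 bd
[4] 0x0e->0x15 len=5 : 67 78 17 dc 98
[5] 0x06->0x0e len=7 : 67 78 17 dc 98 e2 a2
query mem[0x1d]=0x2e, mem[0x0b]=0xe2, mem[0x0a]=0x98, mem[0x14]=0xa2

MEM[0x1d,0x0b,0x0a,0x14] = 2e e2 98 a2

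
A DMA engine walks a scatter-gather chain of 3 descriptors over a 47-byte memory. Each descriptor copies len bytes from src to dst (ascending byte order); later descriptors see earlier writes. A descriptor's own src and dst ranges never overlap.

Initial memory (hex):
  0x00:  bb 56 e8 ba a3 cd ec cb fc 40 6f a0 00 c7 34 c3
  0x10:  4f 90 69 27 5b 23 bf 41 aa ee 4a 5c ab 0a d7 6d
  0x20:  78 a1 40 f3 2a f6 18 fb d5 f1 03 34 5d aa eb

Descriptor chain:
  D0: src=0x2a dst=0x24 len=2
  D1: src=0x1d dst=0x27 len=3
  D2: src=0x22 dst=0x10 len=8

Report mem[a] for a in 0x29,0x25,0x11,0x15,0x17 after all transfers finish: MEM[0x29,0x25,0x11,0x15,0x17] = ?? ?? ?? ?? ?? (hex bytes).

MEM[0x29,0x25,0x11,0x15,0x17] = 6d 34 f3 0a 6d

#0 dst[0x24+2] := {0x03,0x34}
#1 dst[0x27+3] := {0x0a,0xd7,0x6d}
#2 dst[0x10+8] := {0x40,0xf3,0x03,0x34,0x18,0x0a,0xd7,0x6d}
query mem[0x29]=0x6d, mem[0x25]=0x34, mem[0x11]=0xf3, mem[0x15]=0x0a, mem[0x17]=0x6d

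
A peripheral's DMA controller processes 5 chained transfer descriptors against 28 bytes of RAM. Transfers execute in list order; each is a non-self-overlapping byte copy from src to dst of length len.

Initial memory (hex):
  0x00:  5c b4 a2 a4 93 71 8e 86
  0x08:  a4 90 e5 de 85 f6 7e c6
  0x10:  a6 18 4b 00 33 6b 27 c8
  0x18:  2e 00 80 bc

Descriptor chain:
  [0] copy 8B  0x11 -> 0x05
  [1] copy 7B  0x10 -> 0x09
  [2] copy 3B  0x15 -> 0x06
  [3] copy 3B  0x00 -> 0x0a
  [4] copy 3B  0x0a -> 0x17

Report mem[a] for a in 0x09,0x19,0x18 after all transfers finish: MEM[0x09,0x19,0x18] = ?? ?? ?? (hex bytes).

  after D0: wrote 8B at 0x05 = 184b00336b27c82e
  after D1: wrote 7B at 0x09 = a6184b00336b27
  after D2: wrote 3B at 0x06 = 6b27c8
  after D3: wrote 3B at 0x0a = 5cb4a2
  after D4: wrote 3B at 0x17 = 5cb4a2
query mem[0x09]=0xa6, mem[0x19]=0xa2, mem[0x18]=0xb4

MEM[0x09,0x19,0x18] = a6 a2 b4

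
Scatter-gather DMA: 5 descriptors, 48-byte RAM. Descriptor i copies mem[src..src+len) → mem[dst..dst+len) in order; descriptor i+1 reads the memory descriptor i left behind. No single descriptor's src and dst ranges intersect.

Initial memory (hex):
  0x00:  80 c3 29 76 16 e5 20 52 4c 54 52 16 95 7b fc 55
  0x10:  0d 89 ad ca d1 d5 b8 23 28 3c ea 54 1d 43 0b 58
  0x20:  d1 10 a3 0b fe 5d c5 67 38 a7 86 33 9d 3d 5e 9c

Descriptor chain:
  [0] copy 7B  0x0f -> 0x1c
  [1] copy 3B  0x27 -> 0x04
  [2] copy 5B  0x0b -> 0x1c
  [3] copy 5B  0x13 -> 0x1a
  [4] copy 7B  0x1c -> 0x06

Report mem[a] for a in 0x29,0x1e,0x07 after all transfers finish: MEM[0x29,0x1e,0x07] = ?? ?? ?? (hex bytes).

  after D0: wrote 7B at 0x1c = 550d89adcad1d5
  after D1: wrote 3B at 0x04 = 6738a7
  after D2: wrote 5B at 0x1c = 16957bfc55
  after D3: wrote 5B at 0x1a = cad1d5b823
  after D4: wrote 7B at 0x06 = d5b823fc55d1d5
query mem[0x29]=0xa7, mem[0x1e]=0x23, mem[0x07]=0xb8

MEM[0x29,0x1e,0x07] = a7 23 b8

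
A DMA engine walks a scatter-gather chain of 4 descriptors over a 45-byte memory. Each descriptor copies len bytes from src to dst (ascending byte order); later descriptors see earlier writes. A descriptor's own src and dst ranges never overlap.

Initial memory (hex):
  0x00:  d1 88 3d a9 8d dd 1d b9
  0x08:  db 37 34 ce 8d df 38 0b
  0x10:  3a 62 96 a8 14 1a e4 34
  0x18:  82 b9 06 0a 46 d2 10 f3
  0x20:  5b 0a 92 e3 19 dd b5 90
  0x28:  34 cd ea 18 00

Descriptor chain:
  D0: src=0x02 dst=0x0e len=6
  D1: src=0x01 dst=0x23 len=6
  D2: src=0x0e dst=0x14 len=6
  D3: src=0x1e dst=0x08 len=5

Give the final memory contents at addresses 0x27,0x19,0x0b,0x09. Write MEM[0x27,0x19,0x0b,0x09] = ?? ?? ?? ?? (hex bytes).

MEM[0x27,0x19,0x0b,0x09] = dd b9 0a f3

[0] 0x02->0x0e len=6 : 3d a9 8d dd 1d b9
[1] 0x01->0x23 len=6 : 88 3d a9 8d dd 1d
[2] 0x0e->0x14 len=6 : 3d a9 8d dd 1d b9
[3] 0x1e->0x08 len=5 : 10 f3 5b 0a 92
query mem[0x27]=0xdd, mem[0x19]=0xb9, mem[0x0b]=0x0a, mem[0x09]=0xf3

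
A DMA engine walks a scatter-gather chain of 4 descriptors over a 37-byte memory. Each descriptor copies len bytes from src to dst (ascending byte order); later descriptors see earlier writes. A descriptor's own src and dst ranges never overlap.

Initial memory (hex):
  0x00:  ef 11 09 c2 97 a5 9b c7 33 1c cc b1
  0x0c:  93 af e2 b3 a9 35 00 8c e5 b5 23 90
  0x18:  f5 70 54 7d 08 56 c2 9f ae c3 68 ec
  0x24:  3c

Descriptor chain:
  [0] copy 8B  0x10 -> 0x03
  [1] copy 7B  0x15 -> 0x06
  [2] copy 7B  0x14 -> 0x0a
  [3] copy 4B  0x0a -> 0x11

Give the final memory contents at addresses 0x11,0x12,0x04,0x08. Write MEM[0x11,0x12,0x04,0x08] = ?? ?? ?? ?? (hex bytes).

  after D0: wrote 8B at 0x03 = a935008ce5b52390
  after D1: wrote 7B at 0x06 = b52390f570547d
  after D2: wrote 7B at 0x0a = e5b52390f57054
  after D3: wrote 4B at 0x11 = e5b52390
query mem[0x11]=0xe5, mem[0x12]=0xb5, mem[0x04]=0x35, mem[0x08]=0x90

MEM[0x11,0x12,0x04,0x08] = e5 b5 35 90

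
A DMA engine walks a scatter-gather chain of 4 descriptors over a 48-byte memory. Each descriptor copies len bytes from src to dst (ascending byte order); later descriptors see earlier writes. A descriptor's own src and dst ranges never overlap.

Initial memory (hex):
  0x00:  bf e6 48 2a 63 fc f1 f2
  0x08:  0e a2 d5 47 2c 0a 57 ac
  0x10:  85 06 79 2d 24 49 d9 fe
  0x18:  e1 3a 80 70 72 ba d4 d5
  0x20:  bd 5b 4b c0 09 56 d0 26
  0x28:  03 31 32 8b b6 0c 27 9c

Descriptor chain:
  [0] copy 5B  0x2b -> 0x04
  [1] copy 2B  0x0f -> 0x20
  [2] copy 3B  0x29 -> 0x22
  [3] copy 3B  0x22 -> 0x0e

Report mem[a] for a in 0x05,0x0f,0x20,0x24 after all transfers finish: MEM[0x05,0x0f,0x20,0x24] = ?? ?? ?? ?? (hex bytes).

  after D0: wrote 5B at 0x04 = 8bb60c279c
  after D1: wrote 2B at 0x20 = ac85
  after D2: wrote 3B at 0x22 = 31328b
  after D3: wrote 3B at 0x0e = 31328b
query mem[0x05]=0xb6, mem[0x0f]=0x32, mem[0x20]=0xac, mem[0x24]=0x8b

MEM[0x05,0x0f,0x20,0x24] = b6 32 ac 8b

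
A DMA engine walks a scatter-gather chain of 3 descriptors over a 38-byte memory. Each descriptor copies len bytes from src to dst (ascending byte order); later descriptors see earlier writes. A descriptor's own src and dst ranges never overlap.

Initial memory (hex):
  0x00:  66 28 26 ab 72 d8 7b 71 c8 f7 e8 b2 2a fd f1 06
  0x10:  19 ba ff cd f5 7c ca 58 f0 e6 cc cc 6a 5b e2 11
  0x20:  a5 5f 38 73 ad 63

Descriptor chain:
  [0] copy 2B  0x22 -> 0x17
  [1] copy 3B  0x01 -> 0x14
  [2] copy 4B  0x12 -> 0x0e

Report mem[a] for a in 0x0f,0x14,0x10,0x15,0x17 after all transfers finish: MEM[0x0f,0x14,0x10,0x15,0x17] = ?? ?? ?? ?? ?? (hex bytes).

MEM[0x0f,0x14,0x10,0x15,0x17] = cd 28 28 26 38

[0] 0x22->0x17 len=2 : 38 73
[1] 0x01->0x14 len=3 : 28 26 ab
[2] 0x12->0x0e len=4 : ff cd 28 26
query mem[0x0f]=0xcd, mem[0x14]=0x28, mem[0x10]=0x28, mem[0x15]=0x26, mem[0x17]=0x38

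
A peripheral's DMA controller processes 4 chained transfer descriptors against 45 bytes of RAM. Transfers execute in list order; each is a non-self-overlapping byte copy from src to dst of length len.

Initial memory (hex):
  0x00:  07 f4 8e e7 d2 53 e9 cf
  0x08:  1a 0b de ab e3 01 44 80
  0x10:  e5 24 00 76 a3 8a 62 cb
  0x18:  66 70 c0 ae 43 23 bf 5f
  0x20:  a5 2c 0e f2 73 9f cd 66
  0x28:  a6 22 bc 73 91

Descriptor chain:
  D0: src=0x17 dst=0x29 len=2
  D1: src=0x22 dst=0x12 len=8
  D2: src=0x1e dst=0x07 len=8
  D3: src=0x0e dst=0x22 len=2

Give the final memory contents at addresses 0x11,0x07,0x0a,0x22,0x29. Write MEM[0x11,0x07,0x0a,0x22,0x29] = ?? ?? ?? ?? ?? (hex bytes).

MEM[0x11,0x07,0x0a,0x22,0x29] = 24 bf 2c 9f cb

[0] 0x17->0x29 len=2 : cb 66
[1] 0x22->0x12 len=8 : 0e f2 73 9f cd 66 a6 cb
[2] 0x1e->0x07 len=8 : bf 5f a5 2c 0e f2 73 9f
[3] 0x0e->0x22 len=2 : 9f 80
query mem[0x11]=0x24, mem[0x07]=0xbf, mem[0x0a]=0x2c, mem[0x22]=0x9f, mem[0x29]=0xcb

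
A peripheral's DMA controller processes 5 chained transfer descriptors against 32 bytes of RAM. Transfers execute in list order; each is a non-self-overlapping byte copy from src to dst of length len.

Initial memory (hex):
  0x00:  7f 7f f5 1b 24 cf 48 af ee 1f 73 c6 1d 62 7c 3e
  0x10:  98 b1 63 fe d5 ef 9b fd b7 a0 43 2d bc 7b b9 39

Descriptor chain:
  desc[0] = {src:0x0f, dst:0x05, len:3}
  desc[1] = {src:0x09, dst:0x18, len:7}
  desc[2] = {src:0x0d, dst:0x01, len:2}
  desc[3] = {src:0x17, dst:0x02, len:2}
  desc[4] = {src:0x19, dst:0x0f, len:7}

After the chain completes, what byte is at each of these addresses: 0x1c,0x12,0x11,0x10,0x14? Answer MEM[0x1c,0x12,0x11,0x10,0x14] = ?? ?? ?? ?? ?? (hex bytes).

[0] 0x0f->0x05 len=3 : 3e 98 b1
[1] 0x09->0x18 len=7 : 1f 73 c6 1d 62 7c 3e
[2] 0x0d->0x01 len=2 : 62 7c
[3] 0x17->0x02 len=2 : fd 1f
[4] 0x19->0x0f len=7 : 73 c6 1d 62 7c 3e 39
query mem[0x1c]=0x62, mem[0x12]=0x62, mem[0x11]=0x1d, mem[0x10]=0xc6, mem[0x14]=0x3e

MEM[0x1c,0x12,0x11,0x10,0x14] = 62 62 1d c6 3e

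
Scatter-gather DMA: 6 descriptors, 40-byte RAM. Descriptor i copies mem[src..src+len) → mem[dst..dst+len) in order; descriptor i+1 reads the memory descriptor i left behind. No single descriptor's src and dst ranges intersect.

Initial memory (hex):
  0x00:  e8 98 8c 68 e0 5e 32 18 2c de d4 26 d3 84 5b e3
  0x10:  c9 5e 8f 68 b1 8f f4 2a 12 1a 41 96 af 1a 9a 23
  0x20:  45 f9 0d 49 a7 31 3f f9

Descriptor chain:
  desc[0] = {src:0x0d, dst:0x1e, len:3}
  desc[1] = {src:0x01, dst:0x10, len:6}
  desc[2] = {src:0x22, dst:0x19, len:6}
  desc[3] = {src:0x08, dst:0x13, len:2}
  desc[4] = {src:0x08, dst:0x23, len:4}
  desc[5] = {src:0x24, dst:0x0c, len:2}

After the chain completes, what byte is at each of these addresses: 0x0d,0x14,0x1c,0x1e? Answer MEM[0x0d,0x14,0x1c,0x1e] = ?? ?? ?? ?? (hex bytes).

MEM[0x0d,0x14,0x1c,0x1e] = d4 de 31 f9

#0 dst[0x1e+3] := {0x84,0x5b,0xe3}
#1 dst[0x10+6] := {0x98,0x8c,0x68,0xe0,0x5e,0x32}
#2 dst[0x19+6] := {0x0d,0x49,0xa7,0x31,0x3f,0xf9}
#3 dst[0x13+2] := {0x2c,0xde}
#4 dst[0x23+4] := {0x2c,0xde,0xd4,0x26}
#5 dst[0x0c+2] := {0xde,0xd4}
query mem[0x0d]=0xd4, mem[0x14]=0xde, mem[0x1c]=0x31, mem[0x1e]=0xf9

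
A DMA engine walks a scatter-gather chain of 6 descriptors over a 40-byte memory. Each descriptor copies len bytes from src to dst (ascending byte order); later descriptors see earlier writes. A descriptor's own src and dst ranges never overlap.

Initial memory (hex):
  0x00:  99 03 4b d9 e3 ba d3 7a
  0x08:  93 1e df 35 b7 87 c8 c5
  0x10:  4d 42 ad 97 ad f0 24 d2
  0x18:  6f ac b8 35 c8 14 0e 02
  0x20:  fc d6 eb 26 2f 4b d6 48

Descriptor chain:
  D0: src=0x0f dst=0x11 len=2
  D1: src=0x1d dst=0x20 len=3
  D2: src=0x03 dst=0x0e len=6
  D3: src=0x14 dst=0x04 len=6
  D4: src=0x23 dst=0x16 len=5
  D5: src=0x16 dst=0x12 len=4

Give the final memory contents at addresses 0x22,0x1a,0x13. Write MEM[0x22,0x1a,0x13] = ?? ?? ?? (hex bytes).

MEM[0x22,0x1a,0x13] = 02 48 2f

D0: mem[0x11..0x12] <- [c5 4d]
D1: mem[0x20..0x22] <- [14 0e 02]
D2: mem[0x0e..0x13] <- [d9 e3 ba d3 7a 93]
D3: mem[0x04..0x09] <- [ad f0 24 d2 6f ac]
D4: mem[0x16..0x1a] <- [26 2f 4b d6 48]
D5: mem[0x12..0x15] <- [26 2f 4b d6]
query mem[0x22]=0x02, mem[0x1a]=0x48, mem[0x13]=0x2f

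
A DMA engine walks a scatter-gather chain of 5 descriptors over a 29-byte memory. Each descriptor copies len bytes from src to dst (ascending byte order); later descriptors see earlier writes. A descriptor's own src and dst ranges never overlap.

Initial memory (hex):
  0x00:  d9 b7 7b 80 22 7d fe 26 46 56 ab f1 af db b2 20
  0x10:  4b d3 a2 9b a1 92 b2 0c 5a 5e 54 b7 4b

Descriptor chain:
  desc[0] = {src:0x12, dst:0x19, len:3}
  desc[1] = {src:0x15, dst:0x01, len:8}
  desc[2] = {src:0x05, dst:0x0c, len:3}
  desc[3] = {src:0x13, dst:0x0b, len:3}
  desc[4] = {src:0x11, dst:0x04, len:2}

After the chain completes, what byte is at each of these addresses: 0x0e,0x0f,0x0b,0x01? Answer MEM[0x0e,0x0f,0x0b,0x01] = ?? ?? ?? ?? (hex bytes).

  after D0: wrote 3B at 0x19 = a29ba1
  after D1: wrote 8B at 0x01 = 92b20c5aa29ba14b
  after D2: wrote 3B at 0x0c = a29ba1
  after D3: wrote 3B at 0x0b = 9ba192
  after D4: wrote 2B at 0x04 = d3a2
query mem[0x0e]=0xa1, mem[0x0f]=0x20, mem[0x0b]=0x9b, mem[0x01]=0x92

MEM[0x0e,0x0f,0x0b,0x01] = a1 20 9b 92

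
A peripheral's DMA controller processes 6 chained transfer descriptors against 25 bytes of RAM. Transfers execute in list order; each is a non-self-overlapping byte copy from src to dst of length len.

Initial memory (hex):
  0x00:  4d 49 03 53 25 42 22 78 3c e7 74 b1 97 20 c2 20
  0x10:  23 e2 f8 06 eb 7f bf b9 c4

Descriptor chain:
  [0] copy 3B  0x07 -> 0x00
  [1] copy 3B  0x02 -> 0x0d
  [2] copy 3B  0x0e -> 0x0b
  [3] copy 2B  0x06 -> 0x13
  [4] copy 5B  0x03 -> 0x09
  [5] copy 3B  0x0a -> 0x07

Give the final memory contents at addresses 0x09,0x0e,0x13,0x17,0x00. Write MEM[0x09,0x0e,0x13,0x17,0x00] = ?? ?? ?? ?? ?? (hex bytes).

MEM[0x09,0x0e,0x13,0x17,0x00] = 22 53 22 b9 78

D0: mem[0x00..0x02] <- [78 3c e7]
D1: mem[0x0d..0x0f] <- [e7 53 25]
D2: mem[0x0b..0x0d] <- [53 25 23]
D3: mem[0x13..0x14] <- [22 78]
D4: mem[0x09..0x0d] <- [53 25 42 22 78]
D5: mem[0x07..0x09] <- [25 42 22]
query mem[0x09]=0x22, mem[0x0e]=0x53, mem[0x13]=0x22, mem[0x17]=0xb9, mem[0x00]=0x78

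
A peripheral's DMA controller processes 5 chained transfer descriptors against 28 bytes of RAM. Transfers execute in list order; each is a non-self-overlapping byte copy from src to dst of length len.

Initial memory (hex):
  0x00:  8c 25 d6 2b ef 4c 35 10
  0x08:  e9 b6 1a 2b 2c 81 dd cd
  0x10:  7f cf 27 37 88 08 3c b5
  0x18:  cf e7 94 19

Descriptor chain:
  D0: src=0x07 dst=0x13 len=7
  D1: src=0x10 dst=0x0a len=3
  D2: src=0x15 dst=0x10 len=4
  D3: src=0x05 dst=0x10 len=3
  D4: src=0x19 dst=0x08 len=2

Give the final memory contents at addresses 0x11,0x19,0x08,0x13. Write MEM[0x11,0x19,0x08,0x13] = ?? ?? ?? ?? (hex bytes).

MEM[0x11,0x19,0x08,0x13] = 35 81 81 2c

  after D0: wrote 7B at 0x13 = 10e9b61a2b2c81
  after D1: wrote 3B at 0x0a = 7fcf27
  after D2: wrote 4B at 0x10 = b61a2b2c
  after D3: wrote 3B at 0x10 = 4c3510
  after D4: wrote 2B at 0x08 = 8194
query mem[0x11]=0x35, mem[0x19]=0x81, mem[0x08]=0x81, mem[0x13]=0x2c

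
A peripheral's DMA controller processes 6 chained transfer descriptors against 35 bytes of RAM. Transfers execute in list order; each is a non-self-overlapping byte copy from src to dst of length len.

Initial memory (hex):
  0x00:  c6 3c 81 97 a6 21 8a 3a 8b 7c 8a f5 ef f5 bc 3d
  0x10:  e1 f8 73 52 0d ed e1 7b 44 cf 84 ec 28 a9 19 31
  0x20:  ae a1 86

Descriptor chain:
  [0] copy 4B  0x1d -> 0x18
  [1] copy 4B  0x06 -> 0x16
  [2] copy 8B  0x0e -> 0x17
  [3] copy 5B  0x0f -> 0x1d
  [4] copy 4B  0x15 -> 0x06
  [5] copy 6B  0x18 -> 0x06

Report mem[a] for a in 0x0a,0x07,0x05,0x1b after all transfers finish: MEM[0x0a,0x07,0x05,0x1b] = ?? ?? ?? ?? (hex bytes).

#0 dst[0x18+4] := {0xa9,0x19,0x31,0xae}
#1 dst[0x16+4] := {0x8a,0x3a,0x8b,0x7c}
#2 dst[0x17+8] := {0xbc,0x3d,0xe1,0xf8,0x73,0x52,0x0d,0xed}
#3 dst[0x1d+5] := {0x3d,0xe1,0xf8,0x73,0x52}
#4 dst[0x06+4] := {0xed,0x8a,0xbc,0x3d}
#5 dst[0x06+6] := {0x3d,0xe1,0xf8,0x73,0x52,0x3d}
query mem[0x0a]=0x52, mem[0x07]=0xe1, mem[0x05]=0x21, mem[0x1b]=0x73

MEM[0x0a,0x07,0x05,0x1b] = 52 e1 21 73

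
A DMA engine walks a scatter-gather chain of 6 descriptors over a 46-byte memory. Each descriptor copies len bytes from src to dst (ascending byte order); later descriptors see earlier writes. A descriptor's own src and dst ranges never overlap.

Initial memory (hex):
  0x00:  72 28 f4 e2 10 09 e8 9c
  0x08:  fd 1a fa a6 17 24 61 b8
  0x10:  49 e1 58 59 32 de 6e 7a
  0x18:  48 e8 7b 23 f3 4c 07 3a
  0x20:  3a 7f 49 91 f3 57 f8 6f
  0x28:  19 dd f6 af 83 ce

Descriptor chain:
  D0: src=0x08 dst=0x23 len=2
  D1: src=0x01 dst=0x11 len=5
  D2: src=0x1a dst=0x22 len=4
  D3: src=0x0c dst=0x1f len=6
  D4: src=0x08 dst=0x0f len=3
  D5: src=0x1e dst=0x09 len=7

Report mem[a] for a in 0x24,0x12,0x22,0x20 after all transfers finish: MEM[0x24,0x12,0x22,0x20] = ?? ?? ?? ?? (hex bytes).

MEM[0x24,0x12,0x22,0x20] = 28 f4 b8 24

[0] 0x08->0x23 len=2 : fd 1a
[1] 0x01->0x11 len=5 : 28 f4 e2 10 09
[2] 0x1a->0x22 len=4 : 7b 23 f3 4c
[3] 0x0c->0x1f len=6 : 17 24 61 b8 49 28
[4] 0x08->0x0f len=3 : fd 1a fa
[5] 0x1e->0x09 len=7 : 07 17 24 61 b8 49 28
query mem[0x24]=0x28, mem[0x12]=0xf4, mem[0x22]=0xb8, mem[0x20]=0x24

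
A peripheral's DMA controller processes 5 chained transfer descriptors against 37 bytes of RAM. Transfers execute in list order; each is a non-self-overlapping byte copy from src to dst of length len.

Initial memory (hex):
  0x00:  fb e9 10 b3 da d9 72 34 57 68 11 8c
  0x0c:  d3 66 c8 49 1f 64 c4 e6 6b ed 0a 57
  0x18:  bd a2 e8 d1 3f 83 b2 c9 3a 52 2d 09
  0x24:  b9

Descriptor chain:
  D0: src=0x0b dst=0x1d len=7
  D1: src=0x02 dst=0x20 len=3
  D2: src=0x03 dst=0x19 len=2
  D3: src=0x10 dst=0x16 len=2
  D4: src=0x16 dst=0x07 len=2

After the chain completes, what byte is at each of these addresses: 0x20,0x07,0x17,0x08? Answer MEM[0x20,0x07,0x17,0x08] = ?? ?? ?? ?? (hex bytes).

MEM[0x20,0x07,0x17,0x08] = 10 1f 64 64

[0] 0x0b->0x1d len=7 : 8c d3 66 c8 49 1f 64
[1] 0x02->0x20 len=3 : 10 b3 da
[2] 0x03->0x19 len=2 : b3 da
[3] 0x10->0x16 len=2 : 1f 64
[4] 0x16->0x07 len=2 : 1f 64
query mem[0x20]=0x10, mem[0x07]=0x1f, mem[0x17]=0x64, mem[0x08]=0x64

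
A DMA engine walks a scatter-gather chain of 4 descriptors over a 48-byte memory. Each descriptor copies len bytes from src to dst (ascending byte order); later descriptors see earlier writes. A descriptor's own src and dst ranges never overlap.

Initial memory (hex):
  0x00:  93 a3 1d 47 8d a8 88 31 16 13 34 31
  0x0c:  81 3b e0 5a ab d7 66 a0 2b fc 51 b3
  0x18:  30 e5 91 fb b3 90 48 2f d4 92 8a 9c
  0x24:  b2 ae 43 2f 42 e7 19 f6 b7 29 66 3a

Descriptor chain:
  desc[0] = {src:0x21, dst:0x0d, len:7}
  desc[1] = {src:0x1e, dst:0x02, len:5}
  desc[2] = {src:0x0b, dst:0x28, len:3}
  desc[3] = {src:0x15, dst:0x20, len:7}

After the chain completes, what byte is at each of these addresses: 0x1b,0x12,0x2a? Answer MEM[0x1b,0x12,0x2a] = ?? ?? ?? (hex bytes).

MEM[0x1b,0x12,0x2a] = fb 43 92

D0: mem[0x0d..0x13] <- [92 8a 9c b2 ae 43 2f]
D1: mem[0x02..0x06] <- [48 2f d4 92 8a]
D2: mem[0x28..0x2a] <- [31 81 92]
D3: mem[0x20..0x26] <- [fc 51 b3 30 e5 91 fb]
query mem[0x1b]=0xfb, mem[0x12]=0x43, mem[0x2a]=0x92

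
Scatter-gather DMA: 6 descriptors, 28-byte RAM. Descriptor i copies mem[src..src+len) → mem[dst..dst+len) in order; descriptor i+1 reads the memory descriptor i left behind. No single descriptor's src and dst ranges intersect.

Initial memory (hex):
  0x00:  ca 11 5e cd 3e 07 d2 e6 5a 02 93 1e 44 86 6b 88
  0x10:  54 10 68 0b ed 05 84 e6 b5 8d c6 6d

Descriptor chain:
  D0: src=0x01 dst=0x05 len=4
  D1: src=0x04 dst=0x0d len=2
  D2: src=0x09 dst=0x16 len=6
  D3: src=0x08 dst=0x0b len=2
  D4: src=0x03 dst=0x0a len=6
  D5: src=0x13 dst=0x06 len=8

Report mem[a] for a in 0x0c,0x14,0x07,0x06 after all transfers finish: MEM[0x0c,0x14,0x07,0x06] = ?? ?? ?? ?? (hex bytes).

MEM[0x0c,0x14,0x07,0x06] = 44 ed ed 0b

D0: mem[0x05..0x08] <- [11 5e cd 3e]
D1: mem[0x0d..0x0e] <- [3e 11]
D2: mem[0x16..0x1b] <- [02 93 1e 44 3e 11]
D3: mem[0x0b..0x0c] <- [3e 02]
D4: mem[0x0a..0x0f] <- [cd 3e 11 5e cd 3e]
D5: mem[0x06..0x0d] <- [0b ed 05 02 93 1e 44 3e]
query mem[0x0c]=0x44, mem[0x14]=0xed, mem[0x07]=0xed, mem[0x06]=0x0b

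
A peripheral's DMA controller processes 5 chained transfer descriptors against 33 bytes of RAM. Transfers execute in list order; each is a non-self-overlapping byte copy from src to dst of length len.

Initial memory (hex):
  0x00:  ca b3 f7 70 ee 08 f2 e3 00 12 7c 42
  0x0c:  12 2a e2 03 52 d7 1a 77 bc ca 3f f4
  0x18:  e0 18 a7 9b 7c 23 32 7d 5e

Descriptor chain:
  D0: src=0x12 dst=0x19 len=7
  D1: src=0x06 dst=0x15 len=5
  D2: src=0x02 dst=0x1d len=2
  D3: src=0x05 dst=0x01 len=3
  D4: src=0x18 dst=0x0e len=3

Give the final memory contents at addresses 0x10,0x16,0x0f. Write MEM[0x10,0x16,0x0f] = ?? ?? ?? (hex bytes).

[0] 0x12->0x19 len=7 : 1a 77 bc ca 3f f4 e0
[1] 0x06->0x15 len=5 : f2 e3 00 12 7c
[2] 0x02->0x1d len=2 : f7 70
[3] 0x05->0x01 len=3 : 08 f2 e3
[4] 0x18->0x0e len=3 : 12 7c 77
query mem[0x10]=0x77, mem[0x16]=0xe3, mem[0x0f]=0x7c

MEM[0x10,0x16,0x0f] = 77 e3 7c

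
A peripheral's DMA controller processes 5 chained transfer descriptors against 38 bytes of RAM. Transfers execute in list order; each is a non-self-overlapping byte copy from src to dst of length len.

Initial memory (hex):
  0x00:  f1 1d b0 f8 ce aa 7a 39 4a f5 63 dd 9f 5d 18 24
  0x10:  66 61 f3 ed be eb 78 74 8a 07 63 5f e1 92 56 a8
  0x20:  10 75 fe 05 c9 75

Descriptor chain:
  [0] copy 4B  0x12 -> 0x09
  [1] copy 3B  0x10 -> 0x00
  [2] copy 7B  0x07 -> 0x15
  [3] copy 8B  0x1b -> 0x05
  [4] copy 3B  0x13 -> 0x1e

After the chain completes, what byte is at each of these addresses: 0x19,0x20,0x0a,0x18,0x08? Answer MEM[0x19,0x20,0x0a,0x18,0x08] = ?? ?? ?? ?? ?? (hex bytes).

  after D0: wrote 4B at 0x09 = f3edbeeb
  after D1: wrote 3B at 0x00 = 6661f3
  after D2: wrote 7B at 0x15 = 394af3edbeeb5d
  after D3: wrote 8B at 0x05 = 5de19256a81075fe
  after D4: wrote 3B at 0x1e = edbe39
query mem[0x19]=0xbe, mem[0x20]=0x39, mem[0x0a]=0x10, mem[0x18]=0xed, mem[0x08]=0x56

MEM[0x19,0x20,0x0a,0x18,0x08] = be 39 10 ed 56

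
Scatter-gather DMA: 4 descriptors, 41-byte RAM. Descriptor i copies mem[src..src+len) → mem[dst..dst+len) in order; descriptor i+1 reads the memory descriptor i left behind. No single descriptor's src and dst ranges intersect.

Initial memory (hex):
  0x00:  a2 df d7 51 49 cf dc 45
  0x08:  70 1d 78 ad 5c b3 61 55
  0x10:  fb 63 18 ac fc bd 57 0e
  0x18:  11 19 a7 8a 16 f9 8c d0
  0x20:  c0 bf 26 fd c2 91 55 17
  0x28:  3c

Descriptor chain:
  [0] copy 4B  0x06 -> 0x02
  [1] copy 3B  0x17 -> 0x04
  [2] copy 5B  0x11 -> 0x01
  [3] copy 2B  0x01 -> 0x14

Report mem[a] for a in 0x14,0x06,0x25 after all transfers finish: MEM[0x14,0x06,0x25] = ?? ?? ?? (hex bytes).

D0: mem[0x02..0x05] <- [dc 45 70 1d]
D1: mem[0x04..0x06] <- [0e 11 19]
D2: mem[0x01..0x05] <- [63 18 ac fc bd]
D3: mem[0x14..0x15] <- [63 18]
query mem[0x14]=0x63, mem[0x06]=0x19, mem[0x25]=0x91

MEM[0x14,0x06,0x25] = 63 19 91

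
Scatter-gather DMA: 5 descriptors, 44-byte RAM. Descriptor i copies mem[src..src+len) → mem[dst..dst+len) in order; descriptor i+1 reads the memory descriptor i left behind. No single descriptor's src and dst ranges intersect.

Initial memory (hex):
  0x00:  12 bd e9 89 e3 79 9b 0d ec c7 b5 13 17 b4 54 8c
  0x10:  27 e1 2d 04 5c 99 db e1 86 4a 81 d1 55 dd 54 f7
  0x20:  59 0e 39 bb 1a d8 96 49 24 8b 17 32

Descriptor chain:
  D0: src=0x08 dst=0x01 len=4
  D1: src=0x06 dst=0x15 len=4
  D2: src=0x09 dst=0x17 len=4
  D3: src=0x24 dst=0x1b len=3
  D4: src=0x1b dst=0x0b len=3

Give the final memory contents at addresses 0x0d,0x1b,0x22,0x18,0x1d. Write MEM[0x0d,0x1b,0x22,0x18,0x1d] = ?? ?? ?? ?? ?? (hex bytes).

MEM[0x0d,0x1b,0x22,0x18,0x1d] = 96 1a 39 b5 96

[0] 0x08->0x01 len=4 : ec c7 b5 13
[1] 0x06->0x15 len=4 : 9b 0d ec c7
[2] 0x09->0x17 len=4 : c7 b5 13 17
[3] 0x24->0x1b len=3 : 1a d8 96
[4] 0x1b->0x0b len=3 : 1a d8 96
query mem[0x0d]=0x96, mem[0x1b]=0x1a, mem[0x22]=0x39, mem[0x18]=0xb5, mem[0x1d]=0x96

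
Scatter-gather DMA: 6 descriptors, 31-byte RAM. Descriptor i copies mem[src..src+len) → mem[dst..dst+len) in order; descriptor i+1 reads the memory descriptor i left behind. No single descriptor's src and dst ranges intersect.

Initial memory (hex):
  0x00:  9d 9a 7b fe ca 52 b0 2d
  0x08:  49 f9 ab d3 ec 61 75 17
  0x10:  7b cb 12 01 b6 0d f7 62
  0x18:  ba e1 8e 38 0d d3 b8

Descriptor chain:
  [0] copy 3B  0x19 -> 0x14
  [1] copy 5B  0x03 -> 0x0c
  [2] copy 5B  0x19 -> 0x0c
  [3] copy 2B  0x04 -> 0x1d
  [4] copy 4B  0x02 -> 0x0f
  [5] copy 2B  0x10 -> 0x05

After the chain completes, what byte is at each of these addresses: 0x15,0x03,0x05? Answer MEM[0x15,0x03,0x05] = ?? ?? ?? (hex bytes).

[0] 0x19->0x14 len=3 : e1 8e 38
[1] 0x03->0x0c len=5 : fe ca 52 b0 2d
[2] 0x19->0x0c len=5 : e1 8e 38 0d d3
[3] 0x04->0x1d len=2 : ca 52
[4] 0x02->0x0f len=4 : 7b fe ca 52
[5] 0x10->0x05 len=2 : fe ca
query mem[0x15]=0x8e, mem[0x03]=0xfe, mem[0x05]=0xfe

MEM[0x15,0x03,0x05] = 8e fe fe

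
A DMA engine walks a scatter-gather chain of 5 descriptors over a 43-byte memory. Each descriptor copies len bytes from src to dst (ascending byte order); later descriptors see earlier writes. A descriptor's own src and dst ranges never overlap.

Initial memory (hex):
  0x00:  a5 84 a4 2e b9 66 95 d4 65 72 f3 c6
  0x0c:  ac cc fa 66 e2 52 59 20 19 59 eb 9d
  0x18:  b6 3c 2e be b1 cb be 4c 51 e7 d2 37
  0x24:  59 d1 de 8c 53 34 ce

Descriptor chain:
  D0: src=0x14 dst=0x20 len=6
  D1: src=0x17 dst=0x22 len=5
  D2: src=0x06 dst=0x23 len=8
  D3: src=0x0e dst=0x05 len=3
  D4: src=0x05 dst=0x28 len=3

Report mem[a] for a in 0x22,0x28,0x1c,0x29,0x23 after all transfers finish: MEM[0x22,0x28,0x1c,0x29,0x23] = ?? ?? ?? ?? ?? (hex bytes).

MEM[0x22,0x28,0x1c,0x29,0x23] = 9d fa b1 66 95

#0 dst[0x20+6] := {0x19,0x59,0xeb,0x9d,0xb6,0x3c}
#1 dst[0x22+5] := {0x9d,0xb6,0x3c,0x2e,0xbe}
#2 dst[0x23+8] := {0x95,0xd4,0x65,0x72,0xf3,0xc6,0xac,0xcc}
#3 dst[0x05+3] := {0xfa,0x66,0xe2}
#4 dst[0x28+3] := {0xfa,0x66,0xe2}
query mem[0x22]=0x9d, mem[0x28]=0xfa, mem[0x1c]=0xb1, mem[0x29]=0x66, mem[0x23]=0x95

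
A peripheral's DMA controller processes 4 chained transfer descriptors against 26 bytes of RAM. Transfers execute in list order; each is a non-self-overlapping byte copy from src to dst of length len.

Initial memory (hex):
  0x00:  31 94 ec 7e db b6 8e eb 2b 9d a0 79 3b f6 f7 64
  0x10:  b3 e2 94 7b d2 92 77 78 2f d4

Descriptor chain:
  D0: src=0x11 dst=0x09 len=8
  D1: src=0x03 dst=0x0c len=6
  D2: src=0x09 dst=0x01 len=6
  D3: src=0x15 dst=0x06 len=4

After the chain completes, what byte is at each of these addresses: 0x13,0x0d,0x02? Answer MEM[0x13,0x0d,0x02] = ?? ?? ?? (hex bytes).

  after D0: wrote 8B at 0x09 = e2947bd29277782f
  after D1: wrote 6B at 0x0c = 7edbb68eeb2b
  after D2: wrote 6B at 0x01 = e2947b7edbb6
  after D3: wrote 4B at 0x06 = 9277782f
query mem[0x13]=0x7b, mem[0x0d]=0xdb, mem[0x02]=0x94

MEM[0x13,0x0d,0x02] = 7b db 94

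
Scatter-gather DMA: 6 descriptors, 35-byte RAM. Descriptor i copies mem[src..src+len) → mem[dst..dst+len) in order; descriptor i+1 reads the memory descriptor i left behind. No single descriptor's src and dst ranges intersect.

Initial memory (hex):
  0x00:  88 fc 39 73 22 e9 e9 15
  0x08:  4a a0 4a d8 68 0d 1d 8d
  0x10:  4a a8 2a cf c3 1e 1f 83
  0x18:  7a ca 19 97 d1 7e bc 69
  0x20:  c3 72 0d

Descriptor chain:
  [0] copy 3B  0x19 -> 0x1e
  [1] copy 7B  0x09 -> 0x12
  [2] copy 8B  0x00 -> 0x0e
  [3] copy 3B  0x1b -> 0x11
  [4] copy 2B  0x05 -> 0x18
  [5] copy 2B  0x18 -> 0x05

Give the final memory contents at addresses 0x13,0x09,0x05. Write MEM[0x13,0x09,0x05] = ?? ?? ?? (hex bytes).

  after D0: wrote 3B at 0x1e = ca1997
  after D1: wrote 7B at 0x12 = a04ad8680d1d8d
  after D2: wrote 8B at 0x0e = 88fc397322e9e915
  after D3: wrote 3B at 0x11 = 97d17e
  after D4: wrote 2B at 0x18 = e9e9
  after D5: wrote 2B at 0x05 = e9e9
query mem[0x13]=0x7e, mem[0x09]=0xa0, mem[0x05]=0xe9

MEM[0x13,0x09,0x05] = 7e a0 e9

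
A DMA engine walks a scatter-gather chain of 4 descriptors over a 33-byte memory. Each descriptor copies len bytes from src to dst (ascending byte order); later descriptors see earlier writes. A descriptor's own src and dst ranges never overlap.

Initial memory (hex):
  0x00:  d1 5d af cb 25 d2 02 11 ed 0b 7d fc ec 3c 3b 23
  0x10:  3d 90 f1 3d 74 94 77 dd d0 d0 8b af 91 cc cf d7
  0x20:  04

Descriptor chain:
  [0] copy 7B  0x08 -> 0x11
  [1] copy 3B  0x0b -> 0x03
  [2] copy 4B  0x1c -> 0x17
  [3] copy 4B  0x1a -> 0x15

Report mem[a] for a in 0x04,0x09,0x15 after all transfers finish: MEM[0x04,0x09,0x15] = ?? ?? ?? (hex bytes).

#0 dst[0x11+7] := {0xed,0x0b,0x7d,0xfc,0xec,0x3c,0x3b}
#1 dst[0x03+3] := {0xfc,0xec,0x3c}
#2 dst[0x17+4] := {0x91,0xcc,0xcf,0xd7}
#3 dst[0x15+4] := {0xd7,0xaf,0x91,0xcc}
query mem[0x04]=0xec, mem[0x09]=0x0b, mem[0x15]=0xd7

MEM[0x04,0x09,0x15] = ec 0b d7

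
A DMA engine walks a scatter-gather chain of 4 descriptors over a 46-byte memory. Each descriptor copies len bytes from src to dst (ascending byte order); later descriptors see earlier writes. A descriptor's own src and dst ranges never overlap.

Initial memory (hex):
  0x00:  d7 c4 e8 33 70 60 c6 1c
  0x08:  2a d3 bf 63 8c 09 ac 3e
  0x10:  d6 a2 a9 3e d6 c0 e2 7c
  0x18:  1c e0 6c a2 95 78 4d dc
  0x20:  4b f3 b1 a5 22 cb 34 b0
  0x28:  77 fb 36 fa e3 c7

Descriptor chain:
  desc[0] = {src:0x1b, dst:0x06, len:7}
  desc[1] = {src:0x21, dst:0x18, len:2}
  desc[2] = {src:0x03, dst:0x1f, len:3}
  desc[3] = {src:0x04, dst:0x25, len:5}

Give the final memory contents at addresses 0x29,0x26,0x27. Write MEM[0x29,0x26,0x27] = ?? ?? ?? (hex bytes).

  after D0: wrote 7B at 0x06 = a295784ddc4bf3
  after D1: wrote 2B at 0x18 = f3b1
  after D2: wrote 3B at 0x1f = 337060
  after D3: wrote 5B at 0x25 = 7060a29578
query mem[0x29]=0x78, mem[0x26]=0x60, mem[0x27]=0xa2

MEM[0x29,0x26,0x27] = 78 60 a2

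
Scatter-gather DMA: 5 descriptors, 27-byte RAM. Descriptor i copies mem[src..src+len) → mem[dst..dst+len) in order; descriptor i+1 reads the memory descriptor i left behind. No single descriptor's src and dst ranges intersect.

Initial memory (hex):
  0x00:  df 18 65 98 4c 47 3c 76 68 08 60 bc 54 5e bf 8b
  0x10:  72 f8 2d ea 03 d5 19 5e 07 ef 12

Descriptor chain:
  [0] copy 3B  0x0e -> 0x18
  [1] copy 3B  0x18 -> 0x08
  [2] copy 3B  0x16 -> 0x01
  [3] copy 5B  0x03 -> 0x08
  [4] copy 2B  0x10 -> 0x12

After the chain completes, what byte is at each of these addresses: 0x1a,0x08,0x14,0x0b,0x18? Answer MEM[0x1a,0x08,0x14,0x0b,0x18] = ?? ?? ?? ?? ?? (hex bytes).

MEM[0x1a,0x08,0x14,0x0b,0x18] = 72 bf 03 3c bf

[0] 0x0e->0x18 len=3 : bf 8b 72
[1] 0x18->0x08 len=3 : bf 8b 72
[2] 0x16->0x01 len=3 : 19 5e bf
[3] 0x03->0x08 len=5 : bf 4c 47 3c 76
[4] 0x10->0x12 len=2 : 72 f8
query mem[0x1a]=0x72, mem[0x08]=0xbf, mem[0x14]=0x03, mem[0x0b]=0x3c, mem[0x18]=0xbf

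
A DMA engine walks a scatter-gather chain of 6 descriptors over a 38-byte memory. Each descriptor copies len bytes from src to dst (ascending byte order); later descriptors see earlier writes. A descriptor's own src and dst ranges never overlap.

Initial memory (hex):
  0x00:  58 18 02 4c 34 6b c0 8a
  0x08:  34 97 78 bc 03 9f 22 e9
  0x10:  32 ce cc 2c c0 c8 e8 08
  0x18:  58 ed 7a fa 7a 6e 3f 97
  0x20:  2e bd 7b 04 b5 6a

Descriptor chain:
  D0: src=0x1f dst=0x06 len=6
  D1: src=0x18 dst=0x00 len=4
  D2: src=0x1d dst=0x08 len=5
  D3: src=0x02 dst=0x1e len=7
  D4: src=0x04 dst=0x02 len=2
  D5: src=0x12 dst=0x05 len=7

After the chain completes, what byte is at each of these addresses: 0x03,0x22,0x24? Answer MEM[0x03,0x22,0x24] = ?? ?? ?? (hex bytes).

[0] 0x1f->0x06 len=6 : 97 2e bd 7b 04 b5
[1] 0x18->0x00 len=4 : 58 ed 7a fa
[2] 0x1d->0x08 len=5 : 6e 3f 97 2e bd
[3] 0x02->0x1e len=7 : 7a fa 34 6b 97 2e 6e
[4] 0x04->0x02 len=2 : 34 6b
[5] 0x12->0x05 len=7 : cc 2c c0 c8 e8 08 58
query mem[0x03]=0x6b, mem[0x22]=0x97, mem[0x24]=0x6e

MEM[0x03,0x22,0x24] = 6b 97 6e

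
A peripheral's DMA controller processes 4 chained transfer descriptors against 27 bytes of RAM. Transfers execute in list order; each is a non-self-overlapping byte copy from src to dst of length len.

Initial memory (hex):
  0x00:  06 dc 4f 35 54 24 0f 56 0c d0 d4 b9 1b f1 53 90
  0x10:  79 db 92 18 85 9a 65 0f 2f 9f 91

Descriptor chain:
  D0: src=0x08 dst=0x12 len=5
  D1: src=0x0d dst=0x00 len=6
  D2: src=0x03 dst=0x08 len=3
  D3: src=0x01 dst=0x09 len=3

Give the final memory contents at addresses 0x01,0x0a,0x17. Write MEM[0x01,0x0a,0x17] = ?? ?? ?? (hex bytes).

[0] 0x08->0x12 len=5 : 0c d0 d4 b9 1b
[1] 0x0d->0x00 len=6 : f1 53 90 79 db 0c
[2] 0x03->0x08 len=3 : 79 db 0c
[3] 0x01->0x09 len=3 : 53 90 79
query mem[0x01]=0x53, mem[0x0a]=0x90, mem[0x17]=0x0f

MEM[0x01,0x0a,0x17] = 53 90 0f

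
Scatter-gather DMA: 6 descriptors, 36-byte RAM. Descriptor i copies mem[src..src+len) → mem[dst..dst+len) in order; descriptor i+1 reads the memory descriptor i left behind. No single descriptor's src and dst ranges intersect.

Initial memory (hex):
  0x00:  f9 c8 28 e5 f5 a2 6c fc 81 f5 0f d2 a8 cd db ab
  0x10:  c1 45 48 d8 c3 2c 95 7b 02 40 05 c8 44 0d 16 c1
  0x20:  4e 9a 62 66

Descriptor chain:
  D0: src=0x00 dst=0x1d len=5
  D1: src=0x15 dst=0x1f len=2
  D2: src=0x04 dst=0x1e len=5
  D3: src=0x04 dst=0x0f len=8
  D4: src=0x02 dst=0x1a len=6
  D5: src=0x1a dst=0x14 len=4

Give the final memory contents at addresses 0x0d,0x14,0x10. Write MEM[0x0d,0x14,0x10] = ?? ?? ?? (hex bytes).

D0: mem[0x1d..0x21] <- [f9 c8 28 e5 f5]
D1: mem[0x1f..0x20] <- [2c 95]
D2: mem[0x1e..0x22] <- [f5 a2 6c fc 81]
D3: mem[0x0f..0x16] <- [f5 a2 6c fc 81 f5 0f d2]
D4: mem[0x1a..0x1f] <- [28 e5 f5 a2 6c fc]
D5: mem[0x14..0x17] <- [28 e5 f5 a2]
query mem[0x0d]=0xcd, mem[0x14]=0x28, mem[0x10]=0xa2

MEM[0x0d,0x14,0x10] = cd 28 a2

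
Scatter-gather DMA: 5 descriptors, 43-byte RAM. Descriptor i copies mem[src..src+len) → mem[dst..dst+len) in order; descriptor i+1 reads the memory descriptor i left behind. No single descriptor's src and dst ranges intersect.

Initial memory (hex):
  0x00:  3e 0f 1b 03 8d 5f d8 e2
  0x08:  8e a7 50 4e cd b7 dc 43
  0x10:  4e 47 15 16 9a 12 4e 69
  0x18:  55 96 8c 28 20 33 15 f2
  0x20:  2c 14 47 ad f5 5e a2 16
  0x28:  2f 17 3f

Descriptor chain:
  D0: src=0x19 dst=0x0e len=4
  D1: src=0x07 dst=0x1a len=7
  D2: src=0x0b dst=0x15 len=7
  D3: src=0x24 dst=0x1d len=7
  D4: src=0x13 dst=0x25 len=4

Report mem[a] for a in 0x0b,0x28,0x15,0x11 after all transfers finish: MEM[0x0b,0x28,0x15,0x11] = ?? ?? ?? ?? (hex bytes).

MEM[0x0b,0x28,0x15,0x11] = 4e cd 4e 20

[0] 0x19->0x0e len=4 : 96 8c 28 20
[1] 0x07->0x1a len=7 : e2 8e a7 50 4e cd b7
[2] 0x0b->0x15 len=7 : 4e cd b7 96 8c 28 20
[3] 0x24->0x1d len=7 : f5 5e a2 16 2f 17 3f
[4] 0x13->0x25 len=4 : 16 9a 4e cd
query mem[0x0b]=0x4e, mem[0x28]=0xcd, mem[0x15]=0x4e, mem[0x11]=0x20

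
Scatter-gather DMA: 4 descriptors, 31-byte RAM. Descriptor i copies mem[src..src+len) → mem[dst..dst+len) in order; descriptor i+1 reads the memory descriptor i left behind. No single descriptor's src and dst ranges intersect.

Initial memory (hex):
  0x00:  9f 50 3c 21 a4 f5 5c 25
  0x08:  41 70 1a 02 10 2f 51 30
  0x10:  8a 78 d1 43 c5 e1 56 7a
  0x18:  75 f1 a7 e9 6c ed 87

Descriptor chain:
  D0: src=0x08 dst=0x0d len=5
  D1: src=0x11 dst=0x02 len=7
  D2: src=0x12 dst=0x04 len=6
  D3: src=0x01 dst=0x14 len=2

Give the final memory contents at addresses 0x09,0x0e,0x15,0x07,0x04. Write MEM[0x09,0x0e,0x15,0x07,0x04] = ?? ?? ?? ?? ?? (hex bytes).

[0] 0x08->0x0d len=5 : 41 70 1a 02 10
[1] 0x11->0x02 len=7 : 10 d1 43 c5 e1 56 7a
[2] 0x12->0x04 len=6 : d1 43 c5 e1 56 7a
[3] 0x01->0x14 len=2 : 50 10
query mem[0x09]=0x7a, mem[0x0e]=0x70, mem[0x15]=0x10, mem[0x07]=0xe1, mem[0x04]=0xd1

MEM[0x09,0x0e,0x15,0x07,0x04] = 7a 70 10 e1 d1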